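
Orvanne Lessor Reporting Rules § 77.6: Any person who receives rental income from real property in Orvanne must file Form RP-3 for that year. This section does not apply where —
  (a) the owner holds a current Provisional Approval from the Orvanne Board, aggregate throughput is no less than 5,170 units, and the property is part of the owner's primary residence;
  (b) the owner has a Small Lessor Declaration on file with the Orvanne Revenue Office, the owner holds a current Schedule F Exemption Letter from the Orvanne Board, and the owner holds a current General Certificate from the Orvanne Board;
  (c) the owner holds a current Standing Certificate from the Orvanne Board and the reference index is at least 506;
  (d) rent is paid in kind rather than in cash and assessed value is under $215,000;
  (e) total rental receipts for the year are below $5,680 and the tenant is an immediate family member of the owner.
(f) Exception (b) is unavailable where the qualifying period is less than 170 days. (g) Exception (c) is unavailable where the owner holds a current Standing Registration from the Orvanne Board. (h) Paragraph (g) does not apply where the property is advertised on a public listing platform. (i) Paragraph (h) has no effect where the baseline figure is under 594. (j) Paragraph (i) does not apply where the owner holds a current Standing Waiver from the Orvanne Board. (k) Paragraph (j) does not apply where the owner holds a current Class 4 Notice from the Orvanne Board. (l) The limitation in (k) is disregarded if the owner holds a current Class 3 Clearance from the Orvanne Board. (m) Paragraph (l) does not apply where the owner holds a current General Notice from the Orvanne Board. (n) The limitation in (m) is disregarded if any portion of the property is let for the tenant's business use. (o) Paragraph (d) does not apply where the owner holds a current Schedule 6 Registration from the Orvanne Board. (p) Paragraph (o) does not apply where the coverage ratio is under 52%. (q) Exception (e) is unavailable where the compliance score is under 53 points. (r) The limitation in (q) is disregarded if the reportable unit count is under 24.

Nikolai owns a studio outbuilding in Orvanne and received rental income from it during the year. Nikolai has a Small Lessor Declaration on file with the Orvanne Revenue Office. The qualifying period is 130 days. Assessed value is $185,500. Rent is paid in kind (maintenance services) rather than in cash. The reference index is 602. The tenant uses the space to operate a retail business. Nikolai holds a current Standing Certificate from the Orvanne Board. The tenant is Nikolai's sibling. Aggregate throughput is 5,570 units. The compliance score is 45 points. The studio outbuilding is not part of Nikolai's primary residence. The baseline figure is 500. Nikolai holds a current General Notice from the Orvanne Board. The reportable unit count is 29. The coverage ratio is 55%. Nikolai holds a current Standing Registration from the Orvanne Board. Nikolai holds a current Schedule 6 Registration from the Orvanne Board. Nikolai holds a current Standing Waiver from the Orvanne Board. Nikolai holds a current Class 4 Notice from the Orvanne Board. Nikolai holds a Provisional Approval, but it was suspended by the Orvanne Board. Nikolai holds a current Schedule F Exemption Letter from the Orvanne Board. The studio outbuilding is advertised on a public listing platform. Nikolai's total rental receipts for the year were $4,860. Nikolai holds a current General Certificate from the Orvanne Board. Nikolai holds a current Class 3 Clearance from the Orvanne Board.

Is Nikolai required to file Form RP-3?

Exception (a) does not apply: there is no Provisional Approval in force.
All of (b)'s requirements are met (a Small Lessor Declaration is on file; a current Schedule F Exemption Letter is held; a current General Certificate is held). However, paragraph (f) must be considered: (f) is engaged — the qualifying period is 130 days, less than the 170 days limit. Exception (b) does not apply.
All of (c)'s requirements are met (a current Standing Certificate is held; the reference index is 602, meeting the 506 threshold). Considering the limiting provisions: (g) is engaged (a current Standing Registration is held), but yields to (h): (h) applies — the property is publicly advertised. (i) is triggered (the baseline figure is 500, under the 594 limit), but is overridden by (j): (j) is triggered — a current Standing Waiver is held. (k) would limit (j) — a current Class 4 Notice is held — but (l) sets (k) aside: (l) is triggered — a current Class 3 Clearance is held. (m) would limit (l) — a current General Notice is held — but (n) sets (m) aside: (n) applies — the space is let for business use. So (c) applies.
Exception (d) is satisfied on its face — rent is paid in kind; assessed value is $185,500, under the $215,000 limit. But: (o) is triggered — a current Schedule 6 Registration is held. (p) is inapplicable (the coverage ratio is 55%, not under 52%), so (o) stands. So (d) is unavailable.
Exception (e): total rental receipts for the year are $4,860, below the $5,680 limit; the tenant is an immediate family member — every condition holds. But applying paragraphs (q)–(r): (q) is engaged — the compliance score is 45 points, under the 53 points limit. (r), which would lift (q), is not engaged — the reportable unit count is 29, not under 24. (e) is therefore removed.

No — exception (c) applies; Nikolai is not required to file Form RP-3.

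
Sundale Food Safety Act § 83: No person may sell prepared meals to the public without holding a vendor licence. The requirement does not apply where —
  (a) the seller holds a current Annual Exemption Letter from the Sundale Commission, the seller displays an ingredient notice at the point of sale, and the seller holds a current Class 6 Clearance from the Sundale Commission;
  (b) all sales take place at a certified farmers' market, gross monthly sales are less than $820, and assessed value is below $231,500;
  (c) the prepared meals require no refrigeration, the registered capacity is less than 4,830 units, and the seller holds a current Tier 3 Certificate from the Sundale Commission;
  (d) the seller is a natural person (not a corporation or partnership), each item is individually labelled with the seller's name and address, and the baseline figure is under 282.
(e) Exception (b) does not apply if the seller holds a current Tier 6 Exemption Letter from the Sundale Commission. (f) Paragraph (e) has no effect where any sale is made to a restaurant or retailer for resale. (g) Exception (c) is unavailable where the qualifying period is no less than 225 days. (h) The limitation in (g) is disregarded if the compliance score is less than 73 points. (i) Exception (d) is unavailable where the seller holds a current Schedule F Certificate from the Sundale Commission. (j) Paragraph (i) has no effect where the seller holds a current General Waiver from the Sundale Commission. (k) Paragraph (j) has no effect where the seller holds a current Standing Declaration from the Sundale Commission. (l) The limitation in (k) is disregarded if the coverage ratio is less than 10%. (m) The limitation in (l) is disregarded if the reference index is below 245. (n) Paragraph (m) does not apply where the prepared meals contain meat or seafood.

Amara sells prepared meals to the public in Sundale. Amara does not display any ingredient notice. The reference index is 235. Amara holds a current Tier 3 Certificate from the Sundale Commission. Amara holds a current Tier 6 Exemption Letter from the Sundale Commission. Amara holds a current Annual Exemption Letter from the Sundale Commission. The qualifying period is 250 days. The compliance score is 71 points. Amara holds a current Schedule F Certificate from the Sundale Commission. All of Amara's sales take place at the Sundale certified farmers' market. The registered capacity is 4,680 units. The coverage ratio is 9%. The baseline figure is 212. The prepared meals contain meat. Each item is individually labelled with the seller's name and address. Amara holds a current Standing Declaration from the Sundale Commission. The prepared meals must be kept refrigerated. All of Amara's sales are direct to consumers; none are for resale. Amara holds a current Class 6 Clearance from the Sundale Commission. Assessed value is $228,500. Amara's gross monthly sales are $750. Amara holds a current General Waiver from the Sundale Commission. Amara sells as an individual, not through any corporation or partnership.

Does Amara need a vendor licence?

Exception (a) does not apply: no ingredient notice is displayed.
Exception (b) is satisfied on its face — all sales are at a certified farmers' market; gross monthly sales are $750, less than the $820 limit; assessed value is $228,500, below the $231,500 limit. Turning to paragraphs (e)–(f): (e) operates against (b): a current Tier 6 Exemption Letter is held. (f) is not engaged (no sales are for resale), so (e) stands. Exception (b) does not apply.
Exception (c) fails — the prepared meals require refrigeration.
All of (d)'s requirements are met (the seller is a natural person; items are individually labelled; the baseline figure is 212, under the 282 limit). As to paragraphs (i)–(n): (i) is engaged (a current Schedule F Certificate is held), but is itself disapplied by (j): (j) is triggered — a current General Waiver is held. (k) is triggered (a current Standing Declaration is held), but is itself disapplied by (l): (l) operates against (k): the coverage ratio is 9%, less than the 10% limit. (m) would limit (l) — the reference index is 235, below the 245 limit — but (n) sets (m) aside: (n) applies — the prepared meals contain meat. Exception (d) stands.

No — exception (d) applies; Amara is not required to hold a vendor licence.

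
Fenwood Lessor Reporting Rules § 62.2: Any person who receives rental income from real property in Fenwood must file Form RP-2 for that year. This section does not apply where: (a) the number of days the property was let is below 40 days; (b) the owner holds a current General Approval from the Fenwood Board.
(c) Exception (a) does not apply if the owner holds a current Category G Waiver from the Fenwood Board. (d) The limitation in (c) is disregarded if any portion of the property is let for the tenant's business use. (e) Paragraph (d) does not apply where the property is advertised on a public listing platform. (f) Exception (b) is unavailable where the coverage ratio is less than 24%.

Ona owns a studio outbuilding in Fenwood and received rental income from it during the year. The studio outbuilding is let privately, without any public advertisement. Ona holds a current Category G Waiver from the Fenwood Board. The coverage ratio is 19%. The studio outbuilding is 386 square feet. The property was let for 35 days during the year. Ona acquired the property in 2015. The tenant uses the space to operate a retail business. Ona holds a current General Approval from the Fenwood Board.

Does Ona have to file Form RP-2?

No — exception (a) applies; Ona is not required to file Form RP-2.

Exception (a) is satisfied on its face — the number of days the property was let is 35 days, below the 40 days limit. Under paragraphs (c)–(e): (c) would limit (a) — a current Category G Waiver is held — but (d) sets (c) aside: (d) operates against (c): the space is let for business use. (e), which would lift (d), is inapplicable — the property is let privately without advertisement. Exception (a) stands.
Exception (b)'s conditions are all satisfied: a current General Approval is held. But: (f) applies — the coverage ratio is 19%, less than the 24% limit. Exception (b) does not apply.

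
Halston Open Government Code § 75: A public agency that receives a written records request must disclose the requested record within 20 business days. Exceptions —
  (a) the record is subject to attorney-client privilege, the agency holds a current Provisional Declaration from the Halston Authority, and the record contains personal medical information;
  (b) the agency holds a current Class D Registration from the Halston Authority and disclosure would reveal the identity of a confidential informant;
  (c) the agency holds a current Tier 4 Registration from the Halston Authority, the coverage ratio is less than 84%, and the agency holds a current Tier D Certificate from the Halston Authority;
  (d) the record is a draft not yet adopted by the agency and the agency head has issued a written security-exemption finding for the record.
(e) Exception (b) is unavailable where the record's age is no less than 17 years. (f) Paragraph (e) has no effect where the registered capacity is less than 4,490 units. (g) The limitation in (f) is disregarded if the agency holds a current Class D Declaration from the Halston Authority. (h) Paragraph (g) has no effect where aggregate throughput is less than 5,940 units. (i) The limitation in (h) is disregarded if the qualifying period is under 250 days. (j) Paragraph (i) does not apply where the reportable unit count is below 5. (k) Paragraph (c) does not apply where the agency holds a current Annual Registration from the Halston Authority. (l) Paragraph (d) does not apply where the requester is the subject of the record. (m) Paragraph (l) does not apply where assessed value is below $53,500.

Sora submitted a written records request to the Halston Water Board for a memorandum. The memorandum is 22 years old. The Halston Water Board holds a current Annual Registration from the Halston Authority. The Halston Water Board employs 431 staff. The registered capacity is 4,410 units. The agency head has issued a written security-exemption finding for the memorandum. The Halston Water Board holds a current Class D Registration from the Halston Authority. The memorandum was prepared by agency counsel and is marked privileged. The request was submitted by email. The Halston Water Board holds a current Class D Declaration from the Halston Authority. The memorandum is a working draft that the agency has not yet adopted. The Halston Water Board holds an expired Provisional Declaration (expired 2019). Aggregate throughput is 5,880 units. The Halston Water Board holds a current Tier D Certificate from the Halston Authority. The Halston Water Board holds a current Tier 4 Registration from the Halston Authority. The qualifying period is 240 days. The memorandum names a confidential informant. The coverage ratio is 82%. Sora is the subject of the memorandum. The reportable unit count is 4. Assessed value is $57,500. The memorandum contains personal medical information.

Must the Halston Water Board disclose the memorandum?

No — exception (b) applies; the Halston Water Board is not required to disclose the memorandum.

Exception (a) requires that the agency holds a current Provisional Declaration from the Halston Authority; but no current Provisional Declaration is held, so (a) is unavailable.
Exception (b)'s conditions are all satisfied: a current Class D Registration is held; the memorandum names a confidential informant. Considering the limiting provisions: (e) is triggered (the record's age is 22 years, meeting the 17 years threshold), but is set aside by (f): (f) operates against (e): the registered capacity is 4,410 units, less than the 4,490 units limit. (g) is triggered (a current Class D Declaration is held), but yields to (h): (h) is triggered — aggregate throughput is 5,880 units, less than the 5,940 units limit. (i) is engaged (the qualifying period is 240 days, under the 250 days limit), but is displaced by (j): (j) operates against (i): the reportable unit count is 4, below the 5 limit. Exception (b) stands.
Exception (c)'s conditions are all satisfied: a current Tier 4 Registration is held; the coverage ratio is 82%, less than the 84% limit; a current Tier D Certificate is held. However, paragraph (k) must be considered: (k) is engaged — a current Annual Registration is held. Exception (c) does not apply.
Exception (d)'s conditions are all satisfied: the memorandum is an unadopted draft; a written security-exemption finding has been issued. But applying paragraphs (l)–(m): (l) operates against (d): Sora is the subject of the memorandum. (m) is inapplicable (assessed value is $57,500, not below $53,500), so (l) stands. (d) is therefore removed.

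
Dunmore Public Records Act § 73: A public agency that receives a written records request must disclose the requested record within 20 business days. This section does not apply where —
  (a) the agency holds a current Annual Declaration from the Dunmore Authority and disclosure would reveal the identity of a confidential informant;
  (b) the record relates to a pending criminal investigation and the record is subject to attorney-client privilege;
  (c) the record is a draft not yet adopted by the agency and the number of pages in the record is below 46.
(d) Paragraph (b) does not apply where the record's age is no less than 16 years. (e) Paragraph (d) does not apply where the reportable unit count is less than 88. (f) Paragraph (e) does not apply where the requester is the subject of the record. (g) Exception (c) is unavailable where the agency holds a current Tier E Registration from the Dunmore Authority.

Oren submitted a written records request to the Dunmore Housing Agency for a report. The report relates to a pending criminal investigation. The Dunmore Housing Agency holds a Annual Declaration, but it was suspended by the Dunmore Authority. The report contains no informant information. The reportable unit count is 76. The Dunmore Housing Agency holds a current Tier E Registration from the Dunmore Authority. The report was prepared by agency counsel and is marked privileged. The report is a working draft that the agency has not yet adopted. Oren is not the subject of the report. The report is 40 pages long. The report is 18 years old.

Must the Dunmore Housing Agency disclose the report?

No — exception (b) applies; the Dunmore Housing Agency is not required to disclose the report.

Exception (a) does not apply: no current Annual Declaration is held.
Exception (b) is satisfied on its face — the report relates to a pending investigation; the report is privileged. As to paragraphs (d)–(f): (d) is engaged (the record's age is 18 years, meeting the 16 years threshold), but is itself disapplied by (e): (e) operates — the reportable unit count is 76, less than the 88 limit. (f) is inapplicable (Oren is not the subject of the report), so (e) stands. So (b) applies.
Exception (c)'s conditions are all satisfied: the report is an unadopted draft; the number of pages in the record is 40, below the 46 limit. However, paragraph (g) must be considered: (g) applies — a current Tier E Registration is held. (c) is therefore removed.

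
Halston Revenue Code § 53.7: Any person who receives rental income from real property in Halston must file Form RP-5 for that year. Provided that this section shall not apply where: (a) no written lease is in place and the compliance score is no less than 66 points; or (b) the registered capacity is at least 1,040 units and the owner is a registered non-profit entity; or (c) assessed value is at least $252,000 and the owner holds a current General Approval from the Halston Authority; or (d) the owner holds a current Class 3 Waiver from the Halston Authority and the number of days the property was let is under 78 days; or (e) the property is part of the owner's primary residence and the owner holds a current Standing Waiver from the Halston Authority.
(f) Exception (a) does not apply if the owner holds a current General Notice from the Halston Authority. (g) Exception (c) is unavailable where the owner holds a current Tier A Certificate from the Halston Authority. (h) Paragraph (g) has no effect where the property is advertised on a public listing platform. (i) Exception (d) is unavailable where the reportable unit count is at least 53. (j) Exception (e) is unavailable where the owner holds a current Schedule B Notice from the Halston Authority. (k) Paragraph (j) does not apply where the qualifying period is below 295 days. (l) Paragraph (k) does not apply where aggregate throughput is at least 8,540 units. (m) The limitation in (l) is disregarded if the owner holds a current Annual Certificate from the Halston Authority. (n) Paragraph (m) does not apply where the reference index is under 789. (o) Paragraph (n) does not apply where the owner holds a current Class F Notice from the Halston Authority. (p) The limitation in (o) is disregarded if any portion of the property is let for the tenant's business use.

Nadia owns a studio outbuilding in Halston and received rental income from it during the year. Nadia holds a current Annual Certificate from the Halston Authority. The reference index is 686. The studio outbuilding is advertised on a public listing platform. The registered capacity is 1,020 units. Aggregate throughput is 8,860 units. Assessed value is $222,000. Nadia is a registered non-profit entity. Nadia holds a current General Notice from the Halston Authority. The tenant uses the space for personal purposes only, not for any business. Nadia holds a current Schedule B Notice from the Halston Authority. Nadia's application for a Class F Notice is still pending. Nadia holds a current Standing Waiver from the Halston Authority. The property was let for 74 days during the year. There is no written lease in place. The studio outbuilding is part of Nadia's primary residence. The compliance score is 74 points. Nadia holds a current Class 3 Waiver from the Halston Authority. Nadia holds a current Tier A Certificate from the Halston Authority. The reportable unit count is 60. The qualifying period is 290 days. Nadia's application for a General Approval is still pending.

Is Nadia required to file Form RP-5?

Exception (a)'s conditions are all satisfied: there is no written lease; the compliance score is 74 points, meeting the 66 points threshold. Turning to paragraph (f): (f) operates — a current General Notice is held. So (a) is unavailable.
Exception (b) fails — the registered capacity is 1,020 units, short of 1,040 units.
Exception (c) requires that assessed value is at least $252,000; but assessed value is $222,000, short of $252,000, so (c) is unavailable.
Exception (d) is satisfied on its face — a current Class 3 Waiver is held; the number of days the property was let is 74 days, under the 78 days limit. But: (i) operates against (d): the reportable unit count is 60, meeting the 53 threshold. Exception (d) does not apply.
Exception (e)'s conditions are all satisfied: the studio outbuilding is part of the primary residence; a current Standing Waiver is held. However, paragraphs (j)–(p) must be considered: (j) is triggered — a current Schedule B Notice is held. (k) applies (the qualifying period is 290 days, below the 295 days limit), but is itself disapplied by (l): (l) operates against (k): aggregate throughput is 8,860 units, meeting the 8,540 units threshold. (m) would limit (l) — a current Annual Certificate is held — but (n) sets (m) aside: (n) is triggered — the reference index is 686, under the 789 limit. (o), which would lift (n), does not operate here — no current Class F Notice is held. (e) is therefore removed.
Every exception is unavailable, so the rule governs.

Yes — Nadia must file Form RP-5.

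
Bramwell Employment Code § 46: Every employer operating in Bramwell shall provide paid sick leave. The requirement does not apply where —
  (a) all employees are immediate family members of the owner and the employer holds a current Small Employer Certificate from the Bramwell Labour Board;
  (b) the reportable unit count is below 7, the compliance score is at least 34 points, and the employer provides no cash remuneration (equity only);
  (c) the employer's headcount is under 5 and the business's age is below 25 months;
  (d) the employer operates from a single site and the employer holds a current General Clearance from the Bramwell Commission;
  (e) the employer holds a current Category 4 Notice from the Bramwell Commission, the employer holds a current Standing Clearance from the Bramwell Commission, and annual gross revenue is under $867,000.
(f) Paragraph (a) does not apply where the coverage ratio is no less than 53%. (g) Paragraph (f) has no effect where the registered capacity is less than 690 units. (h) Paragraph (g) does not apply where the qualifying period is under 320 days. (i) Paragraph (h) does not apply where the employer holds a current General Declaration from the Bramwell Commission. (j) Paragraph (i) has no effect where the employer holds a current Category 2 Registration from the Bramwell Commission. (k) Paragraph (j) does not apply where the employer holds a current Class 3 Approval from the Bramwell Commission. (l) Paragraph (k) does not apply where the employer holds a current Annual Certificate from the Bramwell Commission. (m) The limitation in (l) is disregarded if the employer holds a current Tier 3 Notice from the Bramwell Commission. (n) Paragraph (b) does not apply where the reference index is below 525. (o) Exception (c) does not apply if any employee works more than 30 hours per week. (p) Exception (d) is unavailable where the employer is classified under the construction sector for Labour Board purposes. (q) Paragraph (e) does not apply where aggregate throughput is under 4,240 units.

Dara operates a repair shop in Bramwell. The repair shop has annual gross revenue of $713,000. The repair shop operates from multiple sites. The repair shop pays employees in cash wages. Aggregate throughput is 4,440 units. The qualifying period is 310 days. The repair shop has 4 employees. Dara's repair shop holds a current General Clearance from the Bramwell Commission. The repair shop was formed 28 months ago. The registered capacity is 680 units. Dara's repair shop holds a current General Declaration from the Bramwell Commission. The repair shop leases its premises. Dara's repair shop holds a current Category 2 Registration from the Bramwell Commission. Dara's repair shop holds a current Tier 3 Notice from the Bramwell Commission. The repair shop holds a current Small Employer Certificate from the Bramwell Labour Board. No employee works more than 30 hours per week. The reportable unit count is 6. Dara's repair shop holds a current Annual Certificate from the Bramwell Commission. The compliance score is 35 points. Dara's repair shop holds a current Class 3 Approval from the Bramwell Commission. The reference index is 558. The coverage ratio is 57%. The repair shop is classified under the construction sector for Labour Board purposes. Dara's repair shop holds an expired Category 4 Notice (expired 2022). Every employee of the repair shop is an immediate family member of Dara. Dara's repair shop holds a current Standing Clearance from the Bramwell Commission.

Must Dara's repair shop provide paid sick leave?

No — exception (a) applies; Dara's repair shop is not required to provide paid sick leave.

Exception (a)'s conditions are all satisfied: every employee is an immediate family member; a current Small Employer Certificate is held. Under paragraphs (f)–(m): (f) is engaged (the coverage ratio is 57%, meeting the 53% threshold), but yields to (g): (g) is triggered — the registered capacity is 680 units, less than the 690 units limit. (h) would limit (g) — the qualifying period is 310 days, under the 320 days limit — but (i) sets (h) aside: (i) applies — a current General Declaration is held. (j) would limit (i) — a current Category 2 Registration is held — but (k) sets (j) aside: (k) operates against (j): a current Class 3 Approval is held. (l) operates (a current Annual Certificate is held), but is displaced by (m): (m) operates against (l): a current Tier 3 Notice is held. Exception (a) stands.
Exception (b) does not apply: employees are paid cash wages.
Exception (c) does not apply: the business's age is 28 months, not below 25 months.
Exception (d) does not apply: the employer operates from multiple sites.
Exception (e) does not apply: no current Category 4 Notice is held.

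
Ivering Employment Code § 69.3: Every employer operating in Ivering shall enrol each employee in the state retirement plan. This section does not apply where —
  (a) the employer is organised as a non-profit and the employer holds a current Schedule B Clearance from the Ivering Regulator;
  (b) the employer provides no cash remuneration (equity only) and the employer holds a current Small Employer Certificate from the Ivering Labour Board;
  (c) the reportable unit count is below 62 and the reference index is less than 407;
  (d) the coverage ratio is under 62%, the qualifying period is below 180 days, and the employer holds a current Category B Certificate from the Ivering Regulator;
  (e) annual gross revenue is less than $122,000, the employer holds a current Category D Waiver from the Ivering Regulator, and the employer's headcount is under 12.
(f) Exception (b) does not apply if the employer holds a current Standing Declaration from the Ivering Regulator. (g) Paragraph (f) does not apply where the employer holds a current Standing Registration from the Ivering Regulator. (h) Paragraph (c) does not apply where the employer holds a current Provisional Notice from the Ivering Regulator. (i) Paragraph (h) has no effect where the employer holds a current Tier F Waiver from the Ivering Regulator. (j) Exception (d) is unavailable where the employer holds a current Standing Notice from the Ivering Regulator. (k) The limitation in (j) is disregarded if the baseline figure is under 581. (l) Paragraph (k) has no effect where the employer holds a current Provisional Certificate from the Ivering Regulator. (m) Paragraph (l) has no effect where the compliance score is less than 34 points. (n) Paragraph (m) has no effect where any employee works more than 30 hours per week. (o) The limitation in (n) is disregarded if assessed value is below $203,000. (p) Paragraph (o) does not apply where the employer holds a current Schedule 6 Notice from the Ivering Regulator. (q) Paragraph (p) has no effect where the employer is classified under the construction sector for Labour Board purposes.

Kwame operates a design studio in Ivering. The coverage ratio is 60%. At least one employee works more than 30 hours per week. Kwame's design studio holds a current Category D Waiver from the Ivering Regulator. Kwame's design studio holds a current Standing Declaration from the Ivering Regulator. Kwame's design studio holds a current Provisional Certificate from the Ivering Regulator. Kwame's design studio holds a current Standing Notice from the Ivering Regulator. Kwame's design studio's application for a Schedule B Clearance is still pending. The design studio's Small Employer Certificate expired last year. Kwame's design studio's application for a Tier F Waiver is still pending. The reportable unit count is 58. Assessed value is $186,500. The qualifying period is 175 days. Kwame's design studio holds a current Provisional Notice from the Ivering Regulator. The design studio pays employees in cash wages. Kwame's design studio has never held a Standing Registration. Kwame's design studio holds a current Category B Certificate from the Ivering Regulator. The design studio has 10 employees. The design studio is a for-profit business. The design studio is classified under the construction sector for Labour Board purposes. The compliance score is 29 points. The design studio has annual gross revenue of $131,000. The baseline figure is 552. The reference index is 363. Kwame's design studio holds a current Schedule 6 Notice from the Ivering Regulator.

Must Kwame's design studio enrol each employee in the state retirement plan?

No — exception (d) applies; Kwame's design studio is not required to enrol each employee in the state retirement plan.

Exception (a) fails — the employer is for-profit.
Exception (b) does not apply: employees are paid cash wages.
Exception (c)'s conditions are all satisfied: the reportable unit count is 58, below the 62 limit; the reference index is 363, less than the 407 limit. But: (h) is triggered — a current Provisional Notice is held. (i), which would lift (h), is not engaged — no current Tier F Waiver is held. So (c) is unavailable.
Exception (d)'s conditions are all satisfied: the coverage ratio is 60%, under the 62% limit; the qualifying period is 175 days, below the 180 days limit; a current Category B Certificate is held. As to paragraphs (j)–(q): (j) would limit (d) — a current Standing Notice is held — but (k) sets (j) aside: (k) operates — the baseline figure is 552, under the 581 limit. (l) applies (a current Provisional Certificate is held), but is overridden by (m): (m) operates against (l): the compliance score is 29 points, less than the 34 points limit. (n) would limit (m) — at least one employee exceeds 30 hours/week — but (o) sets (n) aside: (o) operates against (n): assessed value is $186,500, below the $203,000 limit. (p) is engaged (a current Schedule 6 Notice is held), but is overridden by (q): (q) operates against (p): the design studio is classified under the construction sector. Exception (d) stands.
Exception (e) does not apply: annual gross revenue is $131,000, not less than $122,000.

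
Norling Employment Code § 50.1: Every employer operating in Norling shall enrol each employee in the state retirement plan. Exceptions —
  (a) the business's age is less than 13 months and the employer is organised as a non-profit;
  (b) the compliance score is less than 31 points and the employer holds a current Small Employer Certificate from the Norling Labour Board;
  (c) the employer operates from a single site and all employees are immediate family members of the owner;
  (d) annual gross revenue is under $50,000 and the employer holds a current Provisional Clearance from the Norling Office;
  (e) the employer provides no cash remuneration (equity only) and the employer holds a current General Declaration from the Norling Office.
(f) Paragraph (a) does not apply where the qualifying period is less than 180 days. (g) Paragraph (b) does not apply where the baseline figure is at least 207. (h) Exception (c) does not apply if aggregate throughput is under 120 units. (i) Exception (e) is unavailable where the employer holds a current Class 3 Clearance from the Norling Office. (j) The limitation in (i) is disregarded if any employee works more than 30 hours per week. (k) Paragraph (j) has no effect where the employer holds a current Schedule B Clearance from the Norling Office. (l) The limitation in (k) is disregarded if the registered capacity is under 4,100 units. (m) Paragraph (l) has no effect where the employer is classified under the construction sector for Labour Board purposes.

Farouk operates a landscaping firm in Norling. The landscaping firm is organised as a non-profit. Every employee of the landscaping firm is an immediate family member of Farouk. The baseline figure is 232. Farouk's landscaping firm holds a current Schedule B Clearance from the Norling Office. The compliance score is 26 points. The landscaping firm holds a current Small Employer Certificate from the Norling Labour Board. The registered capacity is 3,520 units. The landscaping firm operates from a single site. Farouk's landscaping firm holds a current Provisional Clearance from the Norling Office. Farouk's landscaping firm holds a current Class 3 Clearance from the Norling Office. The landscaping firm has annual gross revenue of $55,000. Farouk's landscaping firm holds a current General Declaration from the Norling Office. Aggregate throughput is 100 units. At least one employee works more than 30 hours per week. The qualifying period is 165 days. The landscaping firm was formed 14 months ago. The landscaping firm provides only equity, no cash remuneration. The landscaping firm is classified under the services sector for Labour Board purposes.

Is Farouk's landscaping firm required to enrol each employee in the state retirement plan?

Exception (a) does not apply: the business's age is 14 months, not less than 13 months.
Exception (b): the compliance score is 26 points, less than the 31 points limit; a current Small Employer Certificate is held — every condition holds. But applying paragraph (g): (g) operates against (b): the baseline figure is 232, meeting the 207 threshold. (b) is therefore removed.
All of (c)'s requirements are met (the employer operates from a single site; every employee is an immediate family member). But applying paragraph (h): (h) operates against (c): aggregate throughput is 100 units, under the 120 units limit. Exception (c) does not apply.
Exception (d) does not apply: annual gross revenue is $55,000, not under $50,000.
Exception (e): remuneration is equity-only; a current General Declaration is held — every condition holds. Under paragraphs (i)–(m): (i) operates (a current Class 3 Clearance is held), but is set aside by (j): (j) applies — at least one employee exceeds 30 hours/week. (k) would limit (j) — a current Schedule B Clearance is held — but (l) sets (k) aside: (l) applies — the registered capacity is 3,520 units, under the 4,100 units limit. (m), which would lift (l), does not operate here — the landscaping firm is classified under the services sector. So (e) applies.

No — exception (e) applies; Farouk's landscaping firm is not required to enrol each employee in the state retirement plan.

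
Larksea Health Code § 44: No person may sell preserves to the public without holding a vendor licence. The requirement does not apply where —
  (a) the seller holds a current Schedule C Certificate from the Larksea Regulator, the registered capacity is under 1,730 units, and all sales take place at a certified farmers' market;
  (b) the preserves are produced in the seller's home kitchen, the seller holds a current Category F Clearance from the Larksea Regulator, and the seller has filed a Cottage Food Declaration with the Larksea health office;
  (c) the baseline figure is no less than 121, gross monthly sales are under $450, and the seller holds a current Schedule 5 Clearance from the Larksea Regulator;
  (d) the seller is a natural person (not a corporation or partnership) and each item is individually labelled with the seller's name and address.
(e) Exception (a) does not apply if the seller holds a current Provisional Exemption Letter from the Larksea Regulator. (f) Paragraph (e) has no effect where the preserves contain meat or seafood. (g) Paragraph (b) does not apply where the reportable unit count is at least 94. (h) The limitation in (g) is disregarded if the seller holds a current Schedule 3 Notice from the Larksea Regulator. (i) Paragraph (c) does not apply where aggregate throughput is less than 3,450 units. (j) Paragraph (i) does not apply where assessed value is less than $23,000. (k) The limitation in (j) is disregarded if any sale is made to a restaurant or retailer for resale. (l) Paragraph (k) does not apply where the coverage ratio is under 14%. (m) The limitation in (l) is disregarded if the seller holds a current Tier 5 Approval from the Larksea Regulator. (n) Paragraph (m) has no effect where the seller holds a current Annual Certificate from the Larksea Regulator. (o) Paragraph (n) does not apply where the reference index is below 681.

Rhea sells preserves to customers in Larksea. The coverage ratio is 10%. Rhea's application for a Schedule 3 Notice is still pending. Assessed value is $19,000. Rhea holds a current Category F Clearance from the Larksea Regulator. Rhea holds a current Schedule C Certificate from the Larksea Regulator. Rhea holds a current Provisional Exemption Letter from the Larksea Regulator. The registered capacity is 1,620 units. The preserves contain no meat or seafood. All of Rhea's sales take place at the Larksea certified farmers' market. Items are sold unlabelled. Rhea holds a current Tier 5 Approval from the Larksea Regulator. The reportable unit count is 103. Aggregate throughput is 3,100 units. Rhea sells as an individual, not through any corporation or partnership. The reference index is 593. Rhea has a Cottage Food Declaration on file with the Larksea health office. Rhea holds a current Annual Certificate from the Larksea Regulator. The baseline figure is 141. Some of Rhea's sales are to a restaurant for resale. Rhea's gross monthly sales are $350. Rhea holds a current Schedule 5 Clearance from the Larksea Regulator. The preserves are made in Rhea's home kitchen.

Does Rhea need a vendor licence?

Yes — Rhea must hold a vendor licence.

All of (a)'s requirements are met (a current Schedule C Certificate is held; the registered capacity is 1,620 units, under the 1,730 units limit; all sales are at a certified farmers' market). Turning to paragraphs (e)–(f): (e) is engaged — a current Provisional Exemption Letter is held. (f), which would lift (e), is not engaged — the preserves contain no meat or seafood. So (a) is unavailable.
Exception (b) is satisfied on its face — the preserves are home-kitchen produced; a current Category F Clearance is held; a Cottage Food Declaration is on file. However, paragraphs (g)–(h) must be considered: (g) is engaged — the reportable unit count is 103, meeting the 94 threshold. (h), which would lift (g), is not engaged — the Schedule 3 Notice is not current. Exception (b) does not apply.
Exception (c)'s conditions are all satisfied: the baseline figure is 141, meeting the 121 threshold; gross monthly sales are $350, under the $450 limit; a current Schedule 5 Clearance is held. But applying paragraphs (i)–(o): (i) operates — aggregate throughput is 3,100 units, less than the 3,450 units limit. (j) would limit (i) — assessed value is $19,000, less than the $23,000 limit — but (k) sets (j) aside: (k) is engaged — some sales are to a restaurant for resale. (l) is engaged (the coverage ratio is 10%, under the 14% limit), but is displaced by (m): (m) operates against (l): a current Tier 5 Approval is held. (n) is engaged (a current Annual Certificate is held), but is displaced by (o): (o) operates against (n): the reference index is 593, below the 681 limit. So (c) is unavailable.
Exception (d) requires that each item is individually labelled with the seller's name and address; but items are sold unlabelled, so (d) is unavailable.
No exception is made out. Rhea falls within the general rule.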